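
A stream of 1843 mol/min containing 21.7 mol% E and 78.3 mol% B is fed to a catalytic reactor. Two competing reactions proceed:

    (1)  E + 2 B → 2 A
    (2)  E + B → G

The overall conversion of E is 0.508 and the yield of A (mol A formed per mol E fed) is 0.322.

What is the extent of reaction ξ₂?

ξ₂ = 139 mol/min

Yield of A: 2ξ₁ / 399.9 = 0.322 → ξ₁ = 64.39 mol/min.
Conversion of E: 1ξ₁ + 1ξ₂ = 0.508 × 399.9 = 203.2 → ξ₂ = 138.8 mol/min.
Outlet amounts (n = n₀ + Σ ν·ξ):
  E: 399.9 − 1(64.39) − 1(138.8) = 196.8
  B: 1443 − 2(64.39) − 1(138.8) = 1176
  A: 0 + 2(64.39) = 128.8
  G: 0 + 1(138.8) = 138.8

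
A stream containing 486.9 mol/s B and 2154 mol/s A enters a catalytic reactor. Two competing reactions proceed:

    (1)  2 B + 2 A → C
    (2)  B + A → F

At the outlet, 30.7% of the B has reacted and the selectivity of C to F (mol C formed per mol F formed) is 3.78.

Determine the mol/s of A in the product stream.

2000 mol/s

Conversion of B: B consumed = 0.307 × 486.9 = 149.5 mol/s = 2ξ₁ + 1ξ₂.
Selectivity: 1ξ₁ / (1ξ₂) = 3.78 → ξ₁ = 3.78 ξ₂.
Substitute: (2·3.78 + 1) ξ₂ = 149.5 → ξ₂ = 17.46 mol/s, ξ₁ = 66.01 mol/s.
Outlet amounts (n = n₀ + Σ ν·ξ):
  B: 486.9 − 2(66.01) − 1(17.46) = 337.4
  A: 2154 − 2(66.01) − 1(17.46) = 2005
  C: 0 + 1(66.01) = 66.01
  F: 0 + 1(17.46) = 17.46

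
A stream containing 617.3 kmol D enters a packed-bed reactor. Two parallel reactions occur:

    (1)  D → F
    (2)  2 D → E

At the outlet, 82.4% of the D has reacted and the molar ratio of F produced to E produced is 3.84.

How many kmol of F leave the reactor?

Conversion of D: D consumed = 0.824 × 617.3 = 508.7 kmol = 1ξ₁ + 2ξ₂.
Selectivity: 1ξ₁ / (1ξ₂) = 3.84 → ξ₁ = 3.84 ξ₂.
Substitute: (1·3.84 + 2) ξ₂ = 508.7 → ξ₂ = 87.1 kmol, ξ₁ = 334.5 kmol.
Outlet amounts (n = n₀ + Σ ν·ξ):
  D: 617.3 − 1(334.5) − 2(87.1) = 108.6
  F: 0 + 1(334.5) = 334.5
  E: 0 + 1(87.1) = 87.1

334 kmol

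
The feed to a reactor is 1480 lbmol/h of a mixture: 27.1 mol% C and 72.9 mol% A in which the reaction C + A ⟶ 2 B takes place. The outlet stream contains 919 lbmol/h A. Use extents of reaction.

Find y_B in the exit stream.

0.216

For A: n = n₀ − 1ξ → 919 = 1079 − 1ξ, giving ξ = 159.9 lbmol/h.
Outlet amounts (n = n₀ + ν ξ):
  C: 401.1 − 1(159.9) = 241.2
  A: 1079 − 1(159.9) = 919
  B: 0 + 2(159.9) = 319.8
Total out = 1480 lbmol/h; y_B = 319.8 / 1480 = 0.2161.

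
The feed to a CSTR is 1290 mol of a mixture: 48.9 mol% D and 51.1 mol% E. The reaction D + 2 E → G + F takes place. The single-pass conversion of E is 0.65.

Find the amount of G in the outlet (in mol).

E reacted = 0.65 × 659.2 = 428.5 mol; ν_E = −2, so ξ = 428.5/2 = 214.2 mol.
Outlet amounts (n = n₀ + ν ξ):
  D: 630.8 − 1(214.2) = 416.6
  E: 659.2 − 2(214.2) = 230.7
  G: 0 + 1(214.2) = 214.2
  F: 0 + 1(214.2) = 214.2

214 mol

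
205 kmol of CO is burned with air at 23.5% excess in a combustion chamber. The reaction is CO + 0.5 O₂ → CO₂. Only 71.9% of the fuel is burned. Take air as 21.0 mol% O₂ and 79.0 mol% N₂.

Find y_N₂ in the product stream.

0.649

Stoichiometric O₂ = 0.5 × 205 = 102.5 kmol; O₂ fed = 102.5 × 1.235 = 126.6 kmol.
N₂ fed = 126.6 × 79/21 = 476.2 kmol.
Fuel reacted = 0.719 × 205 → ξ = 147.4 kmol.
Outlet (n = n₀ + ν ξ):
  CO: 205 − 1(147.4) = 57.61
  O₂: 126.6 − 0.5(147.4) = 52.89
  N₂: 476.2 (inert)
  CO₂: 0 + 1(147.4) = 147.4
Total out = 734.1 kmol; y_N₂ = 476.2 / 734.1 = 0.6487.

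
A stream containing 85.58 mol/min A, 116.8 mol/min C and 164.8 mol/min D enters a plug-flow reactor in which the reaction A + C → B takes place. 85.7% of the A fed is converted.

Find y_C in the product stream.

0.148

A reacted = 0.857 × 85.58 = 73.34 mol/min; ν_A = −1, so ξ = 73.34/1 = 73.34 mol/min.
Outlet amounts (n = n₀ + ν ξ):
  A: 85.58 − 1(73.34) = 12.24
  C: 116.8 − 1(73.34) = 43.46
  B: 0 + 1(73.34) = 73.34
  D: 164.8 (inert)
Total out = 293.8 mol/min; y_C = 43.46 / 293.8 = 0.1479.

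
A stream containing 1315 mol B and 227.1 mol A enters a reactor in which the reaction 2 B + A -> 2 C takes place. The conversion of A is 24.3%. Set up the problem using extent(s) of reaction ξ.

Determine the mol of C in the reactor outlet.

110 mol

A reacted = 0.243 × 227.1 = 55.19 mol; ν_A = −1, so ξ = 55.19/1 = 55.19 mol.
Outlet amounts (n = n₀ + ν ξ):
  B: 1315 − 2(55.19) = 1205
  A: 227.1 − 1(55.19) = 171.9
  C: 0 + 2(55.19) = 110.4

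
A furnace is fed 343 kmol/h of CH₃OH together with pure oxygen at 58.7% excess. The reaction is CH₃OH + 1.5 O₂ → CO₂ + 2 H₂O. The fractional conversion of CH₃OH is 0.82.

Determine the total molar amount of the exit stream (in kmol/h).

Stoichiometric O₂ = 1.5 × 343 = 514.5 kmol/h; O₂ fed = 514.5 × 1.587 = 816.5 kmol/h.
Fuel reacted = 0.82 × 343 → ξ = 281.3 kmol/h.
Outlet (n = n₀ + ν ξ):
  CH₃OH: 343 − 1(281.3) = 61.74
  O₂: 816.5 − 1.5(281.3) = 394.6
  CO₂: 0 + 1(281.3) = 281.3
  H₂O: 0 + 2(281.3) = 562.5
Total out = 61.74 + 394.6 + 281.3 + 562.5 = 1300 kmol/h.

1300 kmol/h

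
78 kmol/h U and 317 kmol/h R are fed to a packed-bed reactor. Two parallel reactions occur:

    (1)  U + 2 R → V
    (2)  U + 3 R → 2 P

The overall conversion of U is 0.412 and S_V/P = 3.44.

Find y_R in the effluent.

0.752

Conversion of U: U consumed = 0.412 × 78 = 32.14 kmol/h = 1ξ₁ + 1ξ₂.
Selectivity: 1ξ₁ / (2ξ₂) = 3.44 → ξ₁ = 6.88 ξ₂.
Substitute: (1·6.88 + 1) ξ₂ = 32.14 → ξ₂ = 4.078 kmol/h, ξ₁ = 28.06 kmol/h.
Outlet amounts (n = n₀ + Σ ν·ξ):
  U: 78 − 1(28.06) − 1(4.078) = 45.86
  R: 317 − 2(28.06) − 3(4.078) = 248.6
  V: 0 + 1(28.06) = 28.06
  P: 0 + 2(4.078) = 8.156
Total out = 330.7 kmol/h; y_R = 248.6 / 330.7 = 0.7518.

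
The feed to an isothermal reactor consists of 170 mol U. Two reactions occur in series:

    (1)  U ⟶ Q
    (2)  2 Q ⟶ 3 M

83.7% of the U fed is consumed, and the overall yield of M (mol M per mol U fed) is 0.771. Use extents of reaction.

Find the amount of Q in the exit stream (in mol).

Conversion of U: U consumed = 1ξ₁ = 0.837 × 170 → ξ₁ = 142.3 mol.
Yield of M: 3ξ₂ / 170 = 0.771 → ξ₂ = 43.69 mol.
Outlet amounts (n = n₀ + Σ ν·ξ):
  U: 170 − 1(142.3) = 27.71
  Q: 0 + 1(142.3) − 2(43.69) = 54.91
  M: 0 + 3(43.69) = 131.1

54.9 mol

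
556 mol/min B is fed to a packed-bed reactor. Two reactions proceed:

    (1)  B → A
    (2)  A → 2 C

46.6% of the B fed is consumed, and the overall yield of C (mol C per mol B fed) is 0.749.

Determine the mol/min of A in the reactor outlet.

Conversion of B: B consumed = 1ξ₁ = 0.466 × 556 → ξ₁ = 259.1 mol/min.
Yield of C: 2ξ₂ / 556 = 0.749 → ξ₂ = 208.2 mol/min.
Outlet amounts (n = n₀ + Σ ν·ξ):
  B: 556 − 1(259.1) = 296.9
  A: 0 + 1(259.1) − 1(208.2) = 50.87
  C: 0 + 2(208.2) = 416.4

50.9 mol/min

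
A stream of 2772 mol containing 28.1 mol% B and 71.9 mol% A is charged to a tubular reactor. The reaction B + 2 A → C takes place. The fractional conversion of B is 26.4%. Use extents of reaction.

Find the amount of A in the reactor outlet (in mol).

B reacted = 0.264 × 778.9 = 205.6 mol; ν_B = −1, so ξ = 205.6/1 = 205.6 mol.
Outlet amounts (n = n₀ + ν ξ):
  B: 778.9 − 1(205.6) = 573.3
  A: 1993 − 2(205.6) = 1582
  C: 0 + 1(205.6) = 205.6

1580 mol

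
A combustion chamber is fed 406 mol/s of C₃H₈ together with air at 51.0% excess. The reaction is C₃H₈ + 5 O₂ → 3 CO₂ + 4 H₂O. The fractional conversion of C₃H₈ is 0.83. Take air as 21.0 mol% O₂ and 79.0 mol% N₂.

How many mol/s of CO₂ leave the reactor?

Stoichiometric O₂ = 5 × 406 = 2030 mol/s; O₂ fed = 2030 × 1.510 = 3065 mol/s.
N₂ fed = 3065 × 79/21 = 11530 mol/s.
Fuel reacted = 0.83 × 406 → ξ = 337 mol/s.
Outlet (n = n₀ + ν ξ):
  C₃H₈: 406 − 1(337) = 69.02
  O₂: 3065 − 5(337) = 1380
  N₂: 11530 (inert)
  CO₂: 0 + 3(337) = 1011
  H₂O: 0 + 4(337) = 1348

1010 mol/s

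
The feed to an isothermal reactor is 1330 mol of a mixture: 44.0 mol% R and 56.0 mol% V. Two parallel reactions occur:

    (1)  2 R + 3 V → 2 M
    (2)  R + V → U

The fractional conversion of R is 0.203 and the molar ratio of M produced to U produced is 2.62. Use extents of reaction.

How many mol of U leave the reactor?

Conversion of R: R consumed = 0.203 × 585.2 = 118.8 mol = 2ξ₁ + 1ξ₂.
Selectivity: 2ξ₁ / (1ξ₂) = 2.62 → ξ₁ = 1.31 ξ₂.
Substitute: (2·1.31 + 1) ξ₂ = 118.8 → ξ₂ = 32.82 mol, ξ₁ = 42.99 mol.
Outlet amounts (n = n₀ + Σ ν·ξ):
  R: 585.2 − 2(42.99) − 1(32.82) = 466.4
  V: 744.8 − 3(42.99) − 1(32.82) = 583
  M: 0 + 2(42.99) = 85.98
  U: 0 + 1(32.82) = 32.82

32.8 mol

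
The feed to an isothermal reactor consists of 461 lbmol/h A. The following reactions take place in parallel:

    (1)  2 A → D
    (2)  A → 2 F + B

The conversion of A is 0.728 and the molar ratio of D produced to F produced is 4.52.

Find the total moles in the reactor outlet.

337 lbmol/h

Conversion of A: A consumed = 0.728 × 461 = 335.6 lbmol/h = 2ξ₁ + 1ξ₂.
Selectivity: 1ξ₁ / (2ξ₂) = 4.52 → ξ₁ = 9.04 ξ₂.
Substitute: (2·9.04 + 1) ξ₂ = 335.6 → ξ₂ = 17.59 lbmol/h, ξ₁ = 159 lbmol/h.
Outlet amounts (n = n₀ + Σ ν·ξ):
  A: 461 − 2(159) − 1(17.59) = 125.4
  D: 0 + 1(159) = 159
  F: 0 + 2(17.59) = 35.18
  B: 0 + 1(17.59) = 17.59
Total out = 125.4 + 159 + 35.18 + 17.59 = 337.2 lbmol/h.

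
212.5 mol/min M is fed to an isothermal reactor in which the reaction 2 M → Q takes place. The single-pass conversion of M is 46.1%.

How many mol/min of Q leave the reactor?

49 mol/min

M reacted = 0.461 × 212.5 = 97.96 mol/min; ν_M = −2, so ξ = 97.96/2 = 48.98 mol/min.
Outlet amounts (n = n₀ + ν ξ):
  M: 212.5 − 2(48.98) = 114.5
  Q: 0 + 1(48.98) = 48.98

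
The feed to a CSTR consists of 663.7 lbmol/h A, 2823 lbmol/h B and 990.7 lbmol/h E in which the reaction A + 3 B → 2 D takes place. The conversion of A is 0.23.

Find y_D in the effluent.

0.0732

A reacted = 0.23 × 663.7 = 152.7 lbmol/h; ν_A = −1, so ξ = 152.7/1 = 152.7 lbmol/h.
Outlet amounts (n = n₀ + ν ξ):
  A: 663.7 − 1(152.7) = 511
  B: 2823 − 3(152.7) = 2365
  D: 0 + 2(152.7) = 305.3
  E: 990.7 (inert)
Total out = 4172 lbmol/h; y_D = 305.3 / 4172 = 0.07318.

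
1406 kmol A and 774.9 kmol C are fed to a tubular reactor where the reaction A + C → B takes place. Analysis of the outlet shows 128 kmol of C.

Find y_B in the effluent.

For C: n = n₀ − 1ξ → 128 = 774.9 − 1ξ, giving ξ = 646.9 kmol.
Outlet amounts (n = n₀ + ν ξ):
  A: 1406 − 1(646.9) = 759.1
  C: 774.9 − 1(646.9) = 128
  B: 0 + 1(646.9) = 646.9
Total out = 1534 kmol; y_B = 646.9 / 1534 = 0.4217.

0.422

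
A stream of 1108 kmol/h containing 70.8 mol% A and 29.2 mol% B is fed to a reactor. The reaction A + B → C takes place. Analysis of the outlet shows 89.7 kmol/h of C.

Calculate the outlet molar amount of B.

234 kmol/h

For C: n = n₀ + 1ξ → 89.7 = 0 + 1ξ, giving ξ = 89.7 kmol/h.
Outlet amounts (n = n₀ + ν ξ):
  A: 784.5 − 1(89.7) = 694.8
  B: 323.5 − 1(89.7) = 233.8
  C: 0 + 1(89.7) = 89.7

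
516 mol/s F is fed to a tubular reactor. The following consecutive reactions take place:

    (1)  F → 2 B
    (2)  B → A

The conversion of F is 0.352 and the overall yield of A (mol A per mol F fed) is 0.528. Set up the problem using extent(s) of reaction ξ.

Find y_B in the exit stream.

Conversion of F: F consumed = 1ξ₁ = 0.352 × 516 → ξ₁ = 181.6 mol/s.
Yield of A: 1ξ₂ / 516 = 0.528 → ξ₂ = 272.4 mol/s.
Outlet amounts (n = n₀ + Σ ν·ξ):
  F: 516 − 1(181.6) = 334.4
  B: 0 + 2(181.6) − 1(272.4) = 90.82
  A: 0 + 1(272.4) = 272.4
Total out = 697.6 mol/s; y_B = 90.82 / 697.6 = 0.1302.

0.13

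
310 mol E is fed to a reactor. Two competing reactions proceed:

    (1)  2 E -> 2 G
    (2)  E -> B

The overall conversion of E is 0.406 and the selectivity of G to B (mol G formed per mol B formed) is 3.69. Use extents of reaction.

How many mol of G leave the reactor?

Conversion of E: E consumed = 0.406 × 310 = 125.9 mol = 2ξ₁ + 1ξ₂.
Selectivity: 2ξ₁ / (1ξ₂) = 3.69 → ξ₁ = 1.845 ξ₂.
Substitute: (2·1.845 + 1) ξ₂ = 125.9 → ξ₂ = 26.84 mol, ξ₁ = 49.51 mol.
Outlet amounts (n = n₀ + Σ ν·ξ):
  E: 310 − 2(49.51) − 1(26.84) = 184.1
  G: 0 + 2(49.51) = 99.02
  B: 0 + 1(26.84) = 26.84

99 mol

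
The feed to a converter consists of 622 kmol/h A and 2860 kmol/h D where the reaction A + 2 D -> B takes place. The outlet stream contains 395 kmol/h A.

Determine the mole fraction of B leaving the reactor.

For A: n = n₀ − 1ξ → 395 = 622 − 1ξ, giving ξ = 227 kmol/h.
Outlet amounts (n = n₀ + ν ξ):
  A: 622 − 1(227) = 395
  D: 2860 − 2(227) = 2406
  B: 0 + 1(227) = 227
Total out = 3028 kmol/h; y_B = 227 / 3028 = 0.07497.

0.075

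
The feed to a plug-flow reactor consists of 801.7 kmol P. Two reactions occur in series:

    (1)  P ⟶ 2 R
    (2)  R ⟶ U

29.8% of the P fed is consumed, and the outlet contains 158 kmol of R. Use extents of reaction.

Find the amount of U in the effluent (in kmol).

Conversion of P: P consumed = 1ξ₁ = 0.298 × 801.7 → ξ₁ = 238.9 kmol.
R balance: n_R = 0 + 2ξ₁ − 1ξ₂ = 158 → ξ₂ = (2·238.9 − 158)/1 = 319.8 kmol.
Outlet amounts (n = n₀ + Σ ν·ξ):
  P: 801.7 − 1(238.9) = 562.8
  R: 0 + 2(238.9) − 1(319.8) = 158
  U: 0 + 1(319.8) = 319.8

320 kmol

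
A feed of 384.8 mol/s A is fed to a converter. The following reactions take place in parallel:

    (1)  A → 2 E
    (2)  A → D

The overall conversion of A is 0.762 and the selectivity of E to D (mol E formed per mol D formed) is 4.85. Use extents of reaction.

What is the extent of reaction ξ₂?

Conversion of A: A consumed = 0.762 × 384.8 = 293.2 mol/s = 1ξ₁ + 1ξ₂.
Selectivity: 2ξ₁ / (1ξ₂) = 4.85 → ξ₁ = 2.425 ξ₂.
Substitute: (1·2.425 + 1) ξ₂ = 293.2 → ξ₂ = 85.61 mol/s, ξ₁ = 207.6 mol/s.
Outlet amounts (n = n₀ + Σ ν·ξ):
  A: 384.8 − 1(207.6) − 1(85.61) = 91.58
  E: 0 + 2(207.6) = 415.2
  D: 0 + 1(85.61) = 85.61

ξ₂ = 85.6 mol/s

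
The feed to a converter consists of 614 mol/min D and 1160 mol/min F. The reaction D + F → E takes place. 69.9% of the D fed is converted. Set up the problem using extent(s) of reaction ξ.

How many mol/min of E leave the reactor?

D reacted = 0.699 × 614 = 429.2 mol/min; ν_D = −1, so ξ = 429.2/1 = 429.2 mol/min.
Outlet amounts (n = n₀ + ν ξ):
  D: 614 − 1(429.2) = 184.8
  F: 1160 − 1(429.2) = 730.8
  E: 0 + 1(429.2) = 429.2

429 mol/min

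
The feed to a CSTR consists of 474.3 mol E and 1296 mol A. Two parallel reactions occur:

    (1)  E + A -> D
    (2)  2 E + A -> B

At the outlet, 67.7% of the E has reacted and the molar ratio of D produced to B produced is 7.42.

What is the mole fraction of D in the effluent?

0.175

Conversion of E: E consumed = 0.677 × 474.3 = 321.1 mol = 1ξ₁ + 2ξ₂.
Selectivity: 1ξ₁ / (1ξ₂) = 7.42 → ξ₁ = 7.42 ξ₂.
Substitute: (1·7.42 + 2) ξ₂ = 321.1 → ξ₂ = 34.09 mol, ξ₁ = 252.9 mol.
Outlet amounts (n = n₀ + Σ ν·ξ):
  E: 474.3 − 1(252.9) − 2(34.09) = 153.2
  A: 1296 − 1(252.9) − 1(34.09) = 1009
  D: 0 + 1(252.9) = 252.9
  B: 0 + 1(34.09) = 34.09
Total out = 1449 mol; y_D = 252.9 / 1449 = 0.1745.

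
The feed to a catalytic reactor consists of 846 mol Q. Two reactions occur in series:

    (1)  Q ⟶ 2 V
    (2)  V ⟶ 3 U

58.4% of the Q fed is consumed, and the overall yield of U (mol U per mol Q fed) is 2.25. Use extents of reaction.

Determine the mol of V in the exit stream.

354 mol

Conversion of Q: Q consumed = 1ξ₁ = 0.584 × 846 → ξ₁ = 494.1 mol.
Yield of U: 3ξ₂ / 846 = 2.25 → ξ₂ = 634.5 mol.
Outlet amounts (n = n₀ + Σ ν·ξ):
  Q: 846 − 1(494.1) = 351.9
  V: 0 + 2(494.1) − 1(634.5) = 353.6
  U: 0 + 3(634.5) = 1904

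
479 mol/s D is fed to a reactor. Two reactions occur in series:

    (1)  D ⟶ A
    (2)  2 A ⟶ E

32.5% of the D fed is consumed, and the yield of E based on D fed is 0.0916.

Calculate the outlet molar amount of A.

67.9 mol/s

Conversion of D: D consumed = 1ξ₁ = 0.325 × 479 → ξ₁ = 155.7 mol/s.
Yield of E: 1ξ₂ / 479 = 0.0916 → ξ₂ = 43.88 mol/s.
Outlet amounts (n = n₀ + Σ ν·ξ):
  D: 479 − 1(155.7) = 323.3
  A: 0 + 1(155.7) − 2(43.88) = 67.92
  E: 0 + 1(43.88) = 43.88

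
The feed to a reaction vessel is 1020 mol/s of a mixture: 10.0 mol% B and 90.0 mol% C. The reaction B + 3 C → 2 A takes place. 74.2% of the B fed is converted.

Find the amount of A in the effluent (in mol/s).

151 mol/s

B reacted = 0.742 × 102 = 75.68 mol/s; ν_B = −1, so ξ = 75.68/1 = 75.68 mol/s.
Outlet amounts (n = n₀ + ν ξ):
  B: 102 − 1(75.68) = 26.32
  C: 918 − 3(75.68) = 690.9
  A: 0 + 2(75.68) = 151.4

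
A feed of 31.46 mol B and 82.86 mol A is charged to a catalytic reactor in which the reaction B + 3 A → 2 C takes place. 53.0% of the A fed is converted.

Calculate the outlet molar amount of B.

A reacted = 0.53 × 82.86 = 43.92 mol; ν_A = −3, so ξ = 43.92/3 = 14.64 mol.
Outlet amounts (n = n₀ + ν ξ):
  B: 31.46 − 1(14.64) = 16.82
  A: 82.86 − 3(14.64) = 38.94
  C: 0 + 2(14.64) = 29.28

16.8 mol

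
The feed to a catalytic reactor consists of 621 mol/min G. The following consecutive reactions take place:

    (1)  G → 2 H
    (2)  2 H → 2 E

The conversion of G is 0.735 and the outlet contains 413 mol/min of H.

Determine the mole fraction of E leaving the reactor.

0.464

Conversion of G: G consumed = 1ξ₁ = 0.735 × 621 → ξ₁ = 456.4 mol/min.
H balance: n_H = 0 + 2ξ₁ − 2ξ₂ = 413 → ξ₂ = (2·456.4 − 413)/2 = 249.9 mol/min.
Outlet amounts (n = n₀ + Σ ν·ξ):
  G: 621 − 1(456.4) = 164.6
  H: 0 + 2(456.4) − 2(249.9) = 413
  E: 0 + 2(249.9) = 499.9
Total out = 1077 mol/min; y_E = 499.9 / 1077 = 0.4639.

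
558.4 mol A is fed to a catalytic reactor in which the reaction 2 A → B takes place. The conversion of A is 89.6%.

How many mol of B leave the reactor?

A reacted = 0.896 × 558.4 = 500.3 mol; ν_A = −2, so ξ = 500.3/2 = 250.2 mol.
Outlet amounts (n = n₀ + ν ξ):
  A: 558.4 − 2(250.2) = 58.07
  B: 0 + 1(250.2) = 250.2

250 mol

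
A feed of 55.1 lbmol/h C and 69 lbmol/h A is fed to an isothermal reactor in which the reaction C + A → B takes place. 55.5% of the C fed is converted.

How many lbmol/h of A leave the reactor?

38.4 lbmol/h

C reacted = 0.555 × 55.1 = 30.58 lbmol/h; ν_C = −1, so ξ = 30.58/1 = 30.58 lbmol/h.
Outlet amounts (n = n₀ + ν ξ):
  C: 55.1 − 1(30.58) = 24.52
  A: 69 − 1(30.58) = 38.42
  B: 0 + 1(30.58) = 30.58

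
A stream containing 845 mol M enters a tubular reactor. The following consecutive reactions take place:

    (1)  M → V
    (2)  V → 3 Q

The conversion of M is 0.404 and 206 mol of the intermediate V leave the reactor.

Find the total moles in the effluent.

Conversion of M: M consumed = 1ξ₁ = 0.404 × 845 → ξ₁ = 341.4 mol.
V balance: n_V = 0 + 1ξ₁ − 1ξ₂ = 206 → ξ₂ = (1·341.4 − 206)/1 = 135.4 mol.
Outlet amounts (n = n₀ + Σ ν·ξ):
  M: 845 − 1(341.4) = 503.6
  V: 0 + 1(341.4) − 1(135.4) = 206
  Q: 0 + 3(135.4) = 406.1
Total out = 503.6 + 206 + 406.1 = 1116 mol.

1120 mol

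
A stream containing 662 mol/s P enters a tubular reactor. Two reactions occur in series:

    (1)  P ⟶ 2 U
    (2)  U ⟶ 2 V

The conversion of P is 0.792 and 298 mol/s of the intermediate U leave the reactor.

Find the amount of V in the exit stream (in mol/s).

1500 mol/s

Conversion of P: P consumed = 1ξ₁ = 0.792 × 662 → ξ₁ = 524.3 mol/s.
U balance: n_U = 0 + 2ξ₁ − 1ξ₂ = 298 → ξ₂ = (2·524.3 − 298)/1 = 750.6 mol/s.
Outlet amounts (n = n₀ + Σ ν·ξ):
  P: 662 − 1(524.3) = 137.7
  U: 0 + 2(524.3) − 1(750.6) = 298
  V: 0 + 2(750.6) = 1501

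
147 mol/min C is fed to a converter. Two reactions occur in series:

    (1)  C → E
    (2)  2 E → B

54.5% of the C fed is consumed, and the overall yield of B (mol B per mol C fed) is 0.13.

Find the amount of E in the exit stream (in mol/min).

41.9 mol/min

Conversion of C: C consumed = 1ξ₁ = 0.545 × 147 → ξ₁ = 80.12 mol/min.
Yield of B: 1ξ₂ / 147 = 0.13 → ξ₂ = 19.11 mol/min.
Outlet amounts (n = n₀ + Σ ν·ξ):
  C: 147 − 1(80.12) = 66.88
  E: 0 + 1(80.12) − 2(19.11) = 41.9
  B: 0 + 1(19.11) = 19.11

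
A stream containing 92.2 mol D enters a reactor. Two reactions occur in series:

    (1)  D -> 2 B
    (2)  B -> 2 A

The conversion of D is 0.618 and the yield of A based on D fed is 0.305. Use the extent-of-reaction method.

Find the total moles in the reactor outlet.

163 mol

Conversion of D: D consumed = 1ξ₁ = 0.618 × 92.2 → ξ₁ = 56.98 mol.
Yield of A: 2ξ₂ / 92.2 = 0.305 → ξ₂ = 14.06 mol.
Outlet amounts (n = n₀ + Σ ν·ξ):
  D: 92.2 − 1(56.98) = 35.22
  B: 0 + 2(56.98) − 1(14.06) = 99.9
  A: 0 + 2(14.06) = 28.12
Total out = 35.22 + 99.9 + 28.12 = 163.2 mol.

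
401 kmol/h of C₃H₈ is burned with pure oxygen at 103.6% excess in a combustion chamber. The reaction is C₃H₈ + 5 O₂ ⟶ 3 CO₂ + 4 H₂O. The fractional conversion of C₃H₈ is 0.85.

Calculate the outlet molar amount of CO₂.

Stoichiometric O₂ = 5 × 401 = 2005 kmol/h; O₂ fed = 2005 × 2.036 = 4082 kmol/h.
Fuel reacted = 0.85 × 401 → ξ = 340.8 kmol/h.
Outlet (n = n₀ + ν ξ):
  C₃H₈: 401 − 1(340.8) = 60.15
  O₂: 4082 − 5(340.8) = 2378
  CO₂: 0 + 3(340.8) = 1023
  H₂O: 0 + 4(340.8) = 1363

1020 kmol/h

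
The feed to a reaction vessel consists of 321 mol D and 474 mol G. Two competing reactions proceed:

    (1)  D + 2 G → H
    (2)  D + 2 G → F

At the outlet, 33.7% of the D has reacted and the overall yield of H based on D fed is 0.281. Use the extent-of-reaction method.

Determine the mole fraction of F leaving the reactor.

Yield of H: 1ξ₁ / 321 = 0.281 → ξ₁ = 90.2 mol.
Conversion of D: 1ξ₁ + 1ξ₂ = 0.337 × 321 = 108.2 → ξ₂ = 17.98 mol.
Outlet amounts (n = n₀ + Σ ν·ξ):
  D: 321 − 1(90.2) − 1(17.98) = 212.8
  G: 474 − 2(90.2) − 2(17.98) = 257.6
  H: 0 + 1(90.2) = 90.2
  F: 0 + 1(17.98) = 17.98
Total out = 578.6 mol; y_F = 17.98 / 578.6 = 0.03107.

0.0311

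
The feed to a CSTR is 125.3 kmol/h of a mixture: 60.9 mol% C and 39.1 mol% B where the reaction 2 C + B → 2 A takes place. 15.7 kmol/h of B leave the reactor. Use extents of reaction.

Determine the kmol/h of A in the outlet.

66.6 kmol/h

For B: n = n₀ − 1ξ → 15.7 = 48.99 − 1ξ, giving ξ = 33.29 kmol/h.
Outlet amounts (n = n₀ + ν ξ):
  C: 76.31 − 2(33.29) = 9.723
  B: 48.99 − 1(33.29) = 15.7
  A: 0 + 2(33.29) = 66.58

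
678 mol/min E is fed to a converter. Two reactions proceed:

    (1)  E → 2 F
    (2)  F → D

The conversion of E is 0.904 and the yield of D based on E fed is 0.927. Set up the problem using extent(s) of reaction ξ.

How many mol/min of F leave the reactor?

597 mol/min

Conversion of E: E consumed = 1ξ₁ = 0.904 × 678 → ξ₁ = 612.9 mol/min.
Yield of D: 1ξ₂ / 678 = 0.927 → ξ₂ = 628.5 mol/min.
Outlet amounts (n = n₀ + Σ ν·ξ):
  E: 678 − 1(612.9) = 65.09
  F: 0 + 2(612.9) − 1(628.5) = 597.3
  D: 0 + 1(628.5) = 628.5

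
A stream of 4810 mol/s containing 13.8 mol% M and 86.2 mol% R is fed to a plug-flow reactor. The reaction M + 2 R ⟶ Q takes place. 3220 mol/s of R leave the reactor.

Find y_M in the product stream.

0.0517

For R: n = n₀ − 2ξ → 3220 = 4146 − 2ξ, giving ξ = 463.1 mol/s.
Outlet amounts (n = n₀ + ν ξ):
  M: 663.8 − 1(463.1) = 200.7
  R: 4146 − 2(463.1) = 3220
  Q: 0 + 1(463.1) = 463.1
Total out = 3884 mol/s; y_M = 200.7 / 3884 = 0.05167.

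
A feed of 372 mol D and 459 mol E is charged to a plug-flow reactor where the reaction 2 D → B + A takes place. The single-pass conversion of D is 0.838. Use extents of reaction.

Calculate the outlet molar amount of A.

D reacted = 0.838 × 372 = 311.7 mol; ν_D = −2, so ξ = 311.7/2 = 155.9 mol.
Outlet amounts (n = n₀ + ν ξ):
  D: 372 − 2(155.9) = 60.26
  B: 0 + 1(155.9) = 155.9
  A: 0 + 1(155.9) = 155.9
  E: 459 (inert)

156 mol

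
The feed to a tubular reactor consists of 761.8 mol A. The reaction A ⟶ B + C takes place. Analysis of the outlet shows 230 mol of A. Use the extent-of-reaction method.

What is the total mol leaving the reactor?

1290 mol

For A: n = n₀ − 1ξ → 230 = 761.8 − 1ξ, giving ξ = 531.8 mol.
Outlet amounts (n = n₀ + ν ξ):
  A: 761.8 − 1(531.8) = 230
  B: 0 + 1(531.8) = 531.8
  C: 0 + 1(531.8) = 531.8
Total out = 230 + 531.8 + 531.8 = 1294 mol.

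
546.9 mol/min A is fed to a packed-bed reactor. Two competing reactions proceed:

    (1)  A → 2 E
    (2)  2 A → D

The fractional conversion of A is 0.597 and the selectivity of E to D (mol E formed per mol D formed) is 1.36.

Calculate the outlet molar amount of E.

166 mol/min

Conversion of A: A consumed = 0.597 × 546.9 = 326.5 mol/min = 1ξ₁ + 2ξ₂.
Selectivity: 2ξ₁ / (1ξ₂) = 1.36 → ξ₁ = 0.68 ξ₂.
Substitute: (1·0.68 + 2) ξ₂ = 326.5 → ξ₂ = 121.8 mol/min, ξ₁ = 82.84 mol/min.
Outlet amounts (n = n₀ + Σ ν·ξ):
  A: 546.9 − 1(82.84) − 2(121.8) = 220.4
  E: 0 + 2(82.84) = 165.7
  D: 0 + 1(121.8) = 121.8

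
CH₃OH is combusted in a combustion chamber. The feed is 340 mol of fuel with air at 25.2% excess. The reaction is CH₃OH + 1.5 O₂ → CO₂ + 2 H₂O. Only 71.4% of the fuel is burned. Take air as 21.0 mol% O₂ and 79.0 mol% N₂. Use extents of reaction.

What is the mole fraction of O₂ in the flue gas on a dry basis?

0.091

Stoichiometric O₂ = 1.5 × 340 = 510 mol; O₂ fed = 510 × 1.252 = 638.5 mol.
N₂ fed = 638.5 × 79/21 = 2402 mol.
Fuel reacted = 0.714 × 340 → ξ = 242.8 mol.
Outlet (n = n₀ + ν ξ):
  CH₃OH: 340 − 1(242.8) = 97.24
  O₂: 638.5 − 1.5(242.8) = 274.4
  N₂: 2402 (inert)
  CO₂: 0 + 1(242.8) = 242.8
  H₂O: 0 + 2(242.8) = 485.5
Dry total = 3016 mol; y_O₂ (dry) = 274.4 / 3016 = 0.09096.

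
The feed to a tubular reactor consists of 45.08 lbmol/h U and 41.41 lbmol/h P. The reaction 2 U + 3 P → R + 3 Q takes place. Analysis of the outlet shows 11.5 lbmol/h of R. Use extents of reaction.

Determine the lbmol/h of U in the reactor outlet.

22.1 lbmol/h

For R: n = n₀ + 1ξ → 11.5 = 0 + 1ξ, giving ξ = 11.5 lbmol/h.
Outlet amounts (n = n₀ + ν ξ):
  U: 45.08 − 2(11.5) = 22.08
  P: 41.41 − 3(11.5) = 6.91
  R: 0 + 1(11.5) = 11.5
  Q: 0 + 3(11.5) = 34.5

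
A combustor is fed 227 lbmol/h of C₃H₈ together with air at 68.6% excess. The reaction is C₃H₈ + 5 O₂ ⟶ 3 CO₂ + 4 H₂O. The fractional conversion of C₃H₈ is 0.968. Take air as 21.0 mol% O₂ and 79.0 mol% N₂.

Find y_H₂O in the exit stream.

0.0919

Stoichiometric O₂ = 5 × 227 = 1135 lbmol/h; O₂ fed = 1135 × 1.686 = 1914 lbmol/h.
N₂ fed = 1914 × 79/21 = 7199 lbmol/h.
Fuel reacted = 0.968 × 227 → ξ = 219.7 lbmol/h.
Outlet (n = n₀ + ν ξ):
  C₃H₈: 227 − 1(219.7) = 7.264
  O₂: 1914 − 5(219.7) = 814.9
  N₂: 7199 (inert)
  CO₂: 0 + 3(219.7) = 659.2
  H₂O: 0 + 4(219.7) = 878.9
Total out = 9559 lbmol/h; y_H₂O = 878.9 / 9559 = 0.09195.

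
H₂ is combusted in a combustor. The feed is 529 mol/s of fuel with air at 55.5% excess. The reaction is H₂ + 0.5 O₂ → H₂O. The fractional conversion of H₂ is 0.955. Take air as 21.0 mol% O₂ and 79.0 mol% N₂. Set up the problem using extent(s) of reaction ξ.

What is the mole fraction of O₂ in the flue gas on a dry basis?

0.0917

Stoichiometric O₂ = 0.5 × 529 = 264.5 mol/s; O₂ fed = 264.5 × 1.555 = 411.3 mol/s.
N₂ fed = 411.3 × 79/21 = 1547 mol/s.
Fuel reacted = 0.955 × 529 → ξ = 505.2 mol/s.
Outlet (n = n₀ + ν ξ):
  H₂: 529 − 1(505.2) = 23.81
  O₂: 411.3 − 0.5(505.2) = 158.7
  N₂: 1547 (inert)
  H₂O: 0 + 1(505.2) = 505.2
Dry total = 1730 mol/s; y_O₂ (dry) = 158.7 / 1730 = 0.09175.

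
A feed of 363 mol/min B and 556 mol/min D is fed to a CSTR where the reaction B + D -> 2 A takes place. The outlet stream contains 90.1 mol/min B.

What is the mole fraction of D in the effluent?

For B: n = n₀ − 1ξ → 90.1 = 363 − 1ξ, giving ξ = 272.9 mol/min.
Outlet amounts (n = n₀ + ν ξ):
  B: 363 − 1(272.9) = 90.1
  D: 556 − 1(272.9) = 283.1
  A: 0 + 2(272.9) = 545.8
Total out = 919 mol/min; y_D = 283.1 / 919 = 0.3081.

0.308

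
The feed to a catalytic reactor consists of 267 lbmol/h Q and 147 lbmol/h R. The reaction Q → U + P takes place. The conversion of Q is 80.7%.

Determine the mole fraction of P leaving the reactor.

0.342

Q reacted = 0.807 × 267 = 215.5 lbmol/h; ν_Q = −1, so ξ = 215.5/1 = 215.5 lbmol/h.
Outlet amounts (n = n₀ + ν ξ):
  Q: 267 − 1(215.5) = 51.53
  U: 0 + 1(215.5) = 215.5
  P: 0 + 1(215.5) = 215.5
  R: 147 (inert)
Total out = 629.5 lbmol/h; y_P = 215.5 / 629.5 = 0.3423.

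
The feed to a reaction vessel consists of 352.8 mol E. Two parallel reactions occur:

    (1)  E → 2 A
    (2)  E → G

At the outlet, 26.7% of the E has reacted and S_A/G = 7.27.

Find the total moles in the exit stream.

427 mol

Conversion of E: E consumed = 0.267 × 352.8 = 94.2 mol = 1ξ₁ + 1ξ₂.
Selectivity: 2ξ₁ / (1ξ₂) = 7.27 → ξ₁ = 3.635 ξ₂.
Substitute: (1·3.635 + 1) ξ₂ = 94.2 → ξ₂ = 20.32 mol, ξ₁ = 73.87 mol.
Outlet amounts (n = n₀ + Σ ν·ξ):
  E: 352.8 − 1(73.87) − 1(20.32) = 258.6
  A: 0 + 2(73.87) = 147.7
  G: 0 + 1(20.32) = 20.32
Total out = 258.6 + 147.7 + 20.32 = 426.7 mol.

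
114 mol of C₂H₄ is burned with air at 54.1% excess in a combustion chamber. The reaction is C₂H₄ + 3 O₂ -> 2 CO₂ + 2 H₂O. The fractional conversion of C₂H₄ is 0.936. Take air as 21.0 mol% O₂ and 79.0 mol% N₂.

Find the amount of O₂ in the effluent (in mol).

207 mol

Stoichiometric O₂ = 3 × 114 = 342 mol; O₂ fed = 342 × 1.541 = 527 mol.
N₂ fed = 527 × 79/21 = 1983 mol.
Fuel reacted = 0.936 × 114 → ξ = 106.7 mol.
Outlet (n = n₀ + ν ξ):
  C₂H₄: 114 − 1(106.7) = 7.296
  O₂: 527 − 3(106.7) = 206.9
  N₂: 1983 (inert)
  CO₂: 0 + 2(106.7) = 213.4
  H₂O: 0 + 2(106.7) = 213.4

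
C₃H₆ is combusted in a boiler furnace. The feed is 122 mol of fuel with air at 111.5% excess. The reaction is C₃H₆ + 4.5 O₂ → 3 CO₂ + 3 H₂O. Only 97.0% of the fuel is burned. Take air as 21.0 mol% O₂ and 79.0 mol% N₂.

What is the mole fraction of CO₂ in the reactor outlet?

0.0622

Stoichiometric O₂ = 4.5 × 122 = 549 mol; O₂ fed = 549 × 2.115 = 1161 mol.
N₂ fed = 1161 × 79/21 = 4368 mol.
Fuel reacted = 0.97 × 122 → ξ = 118.3 mol.
Outlet (n = n₀ + ν ξ):
  C₃H₆: 122 − 1(118.3) = 3.66
  O₂: 1161 − 4.5(118.3) = 628.6
  N₂: 4368 (inert)
  CO₂: 0 + 3(118.3) = 355
  H₂O: 0 + 3(118.3) = 355
Total out = 5710 mol; y_CO₂ = 355 / 5710 = 0.06217.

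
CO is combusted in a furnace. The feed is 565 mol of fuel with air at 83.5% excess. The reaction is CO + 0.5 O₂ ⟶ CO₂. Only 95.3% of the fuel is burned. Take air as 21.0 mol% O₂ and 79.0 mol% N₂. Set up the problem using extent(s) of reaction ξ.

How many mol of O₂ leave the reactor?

249 mol

Stoichiometric O₂ = 0.5 × 565 = 282.5 mol; O₂ fed = 282.5 × 1.835 = 518.4 mol.
N₂ fed = 518.4 × 79/21 = 1950 mol.
Fuel reacted = 0.953 × 565 → ξ = 538.4 mol.
Outlet (n = n₀ + ν ξ):
  CO: 565 − 1(538.4) = 26.56
  O₂: 518.4 − 0.5(538.4) = 249.2
  N₂: 1950 (inert)
  CO₂: 0 + 1(538.4) = 538.4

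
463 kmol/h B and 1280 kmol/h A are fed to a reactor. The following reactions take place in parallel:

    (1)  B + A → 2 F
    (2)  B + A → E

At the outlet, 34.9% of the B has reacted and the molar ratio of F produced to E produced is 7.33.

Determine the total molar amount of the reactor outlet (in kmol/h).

Conversion of B: B consumed = 0.349 × 463 = 161.6 kmol/h = 1ξ₁ + 1ξ₂.
Selectivity: 2ξ₁ / (1ξ₂) = 7.33 → ξ₁ = 3.665 ξ₂.
Substitute: (1·3.665 + 1) ξ₂ = 161.6 → ξ₂ = 34.64 kmol/h, ξ₁ = 126.9 kmol/h.
Outlet amounts (n = n₀ + Σ ν·ξ):
  B: 463 − 1(126.9) − 1(34.64) = 301.4
  A: 1280 − 1(126.9) − 1(34.64) = 1118
  F: 0 + 2(126.9) = 253.9
  E: 0 + 1(34.64) = 34.64
Total out = 301.4 + 1118 + 253.9 + 34.64 = 1708 kmol/h.

1710 kmol/h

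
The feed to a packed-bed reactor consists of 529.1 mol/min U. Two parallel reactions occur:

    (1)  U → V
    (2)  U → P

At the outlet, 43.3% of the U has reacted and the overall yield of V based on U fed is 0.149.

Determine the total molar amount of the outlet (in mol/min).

529 mol/min

Yield of V: 1ξ₁ / 529.1 = 0.149 → ξ₁ = 78.84 mol/min.
Conversion of U: 1ξ₁ + 1ξ₂ = 0.433 × 529.1 = 229.1 → ξ₂ = 150.3 mol/min.
Outlet amounts (n = n₀ + Σ ν·ξ):
  U: 529.1 − 1(78.84) − 1(150.3) = 300
  V: 0 + 1(78.84) = 78.84
  P: 0 + 1(150.3) = 150.3
Total out = 300 + 78.84 + 150.3 = 529.1 mol/min.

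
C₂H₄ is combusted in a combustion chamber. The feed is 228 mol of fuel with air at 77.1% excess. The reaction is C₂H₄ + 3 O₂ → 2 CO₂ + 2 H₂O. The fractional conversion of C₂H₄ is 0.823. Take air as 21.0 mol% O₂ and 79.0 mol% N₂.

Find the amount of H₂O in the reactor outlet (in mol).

Stoichiometric O₂ = 3 × 228 = 684 mol; O₂ fed = 684 × 1.771 = 1211 mol.
N₂ fed = 1211 × 79/21 = 4557 mol.
Fuel reacted = 0.823 × 228 → ξ = 187.6 mol.
Outlet (n = n₀ + ν ξ):
  C₂H₄: 228 − 1(187.6) = 40.36
  O₂: 1211 − 3(187.6) = 648.4
  N₂: 4557 (inert)
  CO₂: 0 + 2(187.6) = 375.3
  H₂O: 0 + 2(187.6) = 375.3

375 mol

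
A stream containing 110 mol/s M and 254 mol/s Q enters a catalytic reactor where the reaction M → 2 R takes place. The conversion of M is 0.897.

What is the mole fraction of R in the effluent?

M reacted = 0.897 × 110 = 98.67 mol/s; ν_M = −1, so ξ = 98.67/1 = 98.67 mol/s.
Outlet amounts (n = n₀ + ν ξ):
  M: 110 − 1(98.67) = 11.33
  R: 0 + 2(98.67) = 197.3
  Q: 254 (inert)
Total out = 462.7 mol/s; y_R = 197.3 / 462.7 = 0.4265.

0.427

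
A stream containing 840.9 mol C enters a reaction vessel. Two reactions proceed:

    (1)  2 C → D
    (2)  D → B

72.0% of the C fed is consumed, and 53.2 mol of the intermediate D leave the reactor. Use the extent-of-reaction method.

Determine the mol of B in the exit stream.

Conversion of C: C consumed = 2ξ₁ = 0.72 × 840.9 → ξ₁ = 302.7 mol.
D balance: n_D = 0 + 1ξ₁ − 1ξ₂ = 53.2 → ξ₂ = (1·302.7 − 53.2)/1 = 249.5 mol.
Outlet amounts (n = n₀ + Σ ν·ξ):
  C: 840.9 − 2(302.7) = 235.5
  D: 0 + 1(302.7) − 1(249.5) = 53.2
  B: 0 + 1(249.5) = 249.5

250 mol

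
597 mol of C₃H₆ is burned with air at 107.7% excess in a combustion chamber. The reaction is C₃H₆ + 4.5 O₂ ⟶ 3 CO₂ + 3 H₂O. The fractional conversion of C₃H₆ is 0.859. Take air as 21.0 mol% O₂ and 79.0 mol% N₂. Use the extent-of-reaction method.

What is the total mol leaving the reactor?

27400 mol

Stoichiometric O₂ = 4.5 × 597 = 2686 mol; O₂ fed = 2686 × 2.077 = 5580 mol.
N₂ fed = 5580 × 79/21 = 20990 mol.
Fuel reacted = 0.859 × 597 → ξ = 512.8 mol.
Outlet (n = n₀ + ν ξ):
  C₃H₆: 597 − 1(512.8) = 84.18
  O₂: 5580 − 4.5(512.8) = 3272
  N₂: 20990 (inert)
  CO₂: 0 + 3(512.8) = 1538
  H₂O: 0 + 3(512.8) = 1538
Total out = 84.18 + 3272 + 20990 + 1538 + 1538 = 27420 mol.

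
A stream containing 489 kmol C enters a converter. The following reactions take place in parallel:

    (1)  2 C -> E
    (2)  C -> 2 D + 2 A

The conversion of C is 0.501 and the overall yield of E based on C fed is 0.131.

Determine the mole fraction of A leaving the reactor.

0.301

Yield of E: 1ξ₁ / 489 = 0.131 → ξ₁ = 64.06 kmol.
Conversion of C: 2ξ₁ + 1ξ₂ = 0.501 × 489 = 245 → ξ₂ = 116.9 kmol.
Outlet amounts (n = n₀ + Σ ν·ξ):
  C: 489 − 2(64.06) − 1(116.9) = 244
  E: 0 + 1(64.06) = 64.06
  D: 0 + 2(116.9) = 233.7
  A: 0 + 2(116.9) = 233.7
Total out = 775.6 kmol; y_A = 233.7 / 775.6 = 0.3014.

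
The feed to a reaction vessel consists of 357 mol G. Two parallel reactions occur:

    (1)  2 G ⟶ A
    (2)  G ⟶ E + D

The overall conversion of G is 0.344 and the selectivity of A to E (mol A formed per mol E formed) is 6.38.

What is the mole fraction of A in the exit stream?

Conversion of G: G consumed = 0.344 × 357 = 122.8 mol = 2ξ₁ + 1ξ₂.
Selectivity: 1ξ₁ / (1ξ₂) = 6.38 → ξ₁ = 6.38 ξ₂.
Substitute: (2·6.38 + 1) ξ₂ = 122.8 → ξ₂ = 8.925 mol, ξ₁ = 56.94 mol.
Outlet amounts (n = n₀ + Σ ν·ξ):
  G: 357 − 2(56.94) − 1(8.925) = 234.2
  A: 0 + 1(56.94) = 56.94
  E: 0 + 1(8.925) = 8.925
  D: 0 + 1(8.925) = 8.925
Total out = 309 mol; y_A = 56.94 / 309 = 0.1843.

0.184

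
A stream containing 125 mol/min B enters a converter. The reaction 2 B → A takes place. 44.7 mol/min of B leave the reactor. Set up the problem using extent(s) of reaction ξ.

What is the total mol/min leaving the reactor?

84.8 mol/min

For B: n = n₀ − 2ξ → 44.7 = 125 − 2ξ, giving ξ = 40.15 mol/min.
Outlet amounts (n = n₀ + ν ξ):
  B: 125 − 2(40.15) = 44.7
  A: 0 + 1(40.15) = 40.15
Total out = 44.7 + 40.15 = 84.85 mol/min.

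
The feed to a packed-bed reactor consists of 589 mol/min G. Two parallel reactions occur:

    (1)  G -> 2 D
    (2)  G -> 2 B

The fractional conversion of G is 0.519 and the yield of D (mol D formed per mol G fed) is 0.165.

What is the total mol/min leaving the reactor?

Yield of D: 2ξ₁ / 589 = 0.165 → ξ₁ = 48.59 mol/min.
Conversion of G: 1ξ₁ + 1ξ₂ = 0.519 × 589 = 305.7 → ξ₂ = 257.1 mol/min.
Outlet amounts (n = n₀ + Σ ν·ξ):
  G: 589 − 1(48.59) − 1(257.1) = 283.3
  D: 0 + 2(48.59) = 97.19
  B: 0 + 2(257.1) = 514.2
Total out = 283.3 + 97.19 + 514.2 = 894.7 mol/min.

895 mol/min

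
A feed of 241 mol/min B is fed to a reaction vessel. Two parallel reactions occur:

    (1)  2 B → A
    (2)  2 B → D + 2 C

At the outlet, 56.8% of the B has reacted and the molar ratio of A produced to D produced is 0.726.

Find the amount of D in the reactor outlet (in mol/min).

Conversion of B: B consumed = 0.568 × 241 = 136.9 mol/min = 2ξ₁ + 2ξ₂.
Selectivity: 1ξ₁ / (1ξ₂) = 0.726 → ξ₁ = 0.726 ξ₂.
Substitute: (2·0.726 + 2) ξ₂ = 136.9 → ξ₂ = 39.65 mol/min, ξ₁ = 28.79 mol/min.
Outlet amounts (n = n₀ + Σ ν·ξ):
  B: 241 − 2(28.79) − 2(39.65) = 104.1
  A: 0 + 1(28.79) = 28.79
  D: 0 + 1(39.65) = 39.65
  C: 0 + 2(39.65) = 79.31

39.7 mol/min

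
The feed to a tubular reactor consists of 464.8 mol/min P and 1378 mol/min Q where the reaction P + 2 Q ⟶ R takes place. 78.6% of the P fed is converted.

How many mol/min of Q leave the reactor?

647 mol/min

P reacted = 0.786 × 464.8 = 365.3 mol/min; ν_P = −1, so ξ = 365.3/1 = 365.3 mol/min.
Outlet amounts (n = n₀ + ν ξ):
  P: 464.8 − 1(365.3) = 99.47
  Q: 1378 − 2(365.3) = 647.3
  R: 0 + 1(365.3) = 365.3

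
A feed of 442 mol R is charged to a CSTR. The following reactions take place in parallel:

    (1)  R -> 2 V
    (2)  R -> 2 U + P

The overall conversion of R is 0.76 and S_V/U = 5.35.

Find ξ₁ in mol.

Conversion of R: R consumed = 0.76 × 442 = 335.9 mol = 1ξ₁ + 1ξ₂.
Selectivity: 2ξ₁ / (2ξ₂) = 5.35 → ξ₁ = 5.35 ξ₂.
Substitute: (1·5.35 + 1) ξ₂ = 335.9 → ξ₂ = 52.9 mol, ξ₁ = 283 mol.
Outlet amounts (n = n₀ + Σ ν·ξ):
  R: 442 − 1(283) − 1(52.9) = 106.1
  V: 0 + 2(283) = 566
  U: 0 + 2(52.9) = 105.8
  P: 0 + 1(52.9) = 52.9

ξ₁ = 283 mol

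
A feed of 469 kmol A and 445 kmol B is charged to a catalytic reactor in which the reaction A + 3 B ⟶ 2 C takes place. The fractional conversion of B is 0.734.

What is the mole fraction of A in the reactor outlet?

0.517

B reacted = 0.734 × 445 = 326.6 kmol; ν_B = −3, so ξ = 326.6/3 = 108.9 kmol.
Outlet amounts (n = n₀ + ν ξ):
  A: 469 − 1(108.9) = 360.1
  B: 445 − 3(108.9) = 118.4
  C: 0 + 2(108.9) = 217.8
Total out = 696.2 kmol; y_A = 360.1 / 696.2 = 0.5172.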